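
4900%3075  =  1825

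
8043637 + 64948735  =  72992372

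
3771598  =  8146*463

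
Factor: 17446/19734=3^( - 1)*23^(-1)*61^1 =61/69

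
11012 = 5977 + 5035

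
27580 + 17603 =45183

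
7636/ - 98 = -78 + 4/49 = -77.92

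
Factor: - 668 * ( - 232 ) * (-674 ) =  - 2^6*29^1*167^1*337^1 = - 104453824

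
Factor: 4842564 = 2^2*3^1*403547^1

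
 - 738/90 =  - 41/5 = - 8.20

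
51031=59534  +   - 8503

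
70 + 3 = 73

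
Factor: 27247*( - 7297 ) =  - 11^1*2477^1*7297^1  =  - 198821359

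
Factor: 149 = 149^1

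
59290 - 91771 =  - 32481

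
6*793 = 4758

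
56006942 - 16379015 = 39627927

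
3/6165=1/2055=0.00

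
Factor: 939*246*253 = 58441482=2^1*3^2*11^1*23^1*41^1 *313^1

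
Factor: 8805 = 3^1*5^1*587^1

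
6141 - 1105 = 5036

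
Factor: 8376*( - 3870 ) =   -  2^4 * 3^3*5^1 * 43^1*349^1= -32415120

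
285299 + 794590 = 1079889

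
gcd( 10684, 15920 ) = 4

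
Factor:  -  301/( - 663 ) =3^(  -  1 ) * 7^1 * 13^( - 1)*17^(-1)*43^1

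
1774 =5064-3290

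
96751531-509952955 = - 413201424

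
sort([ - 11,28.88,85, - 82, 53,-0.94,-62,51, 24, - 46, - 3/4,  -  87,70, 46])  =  [ - 87, - 82, -62,- 46, - 11 , -0.94,  -  3/4,24, 28.88,46, 51,53,70,85]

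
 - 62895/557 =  - 62895/557= - 112.92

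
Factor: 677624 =2^3*71^1 * 1193^1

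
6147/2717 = 2 + 713/2717 = 2.26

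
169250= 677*250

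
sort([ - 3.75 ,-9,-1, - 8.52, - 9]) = [-9, - 9, - 8.52, - 3.75,-1 ]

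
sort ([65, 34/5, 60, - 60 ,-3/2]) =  [ - 60, - 3/2, 34/5,60,65] 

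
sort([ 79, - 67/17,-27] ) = [ - 27, - 67/17,79]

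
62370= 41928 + 20442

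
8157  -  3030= 5127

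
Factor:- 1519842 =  - 2^1*3^1*253307^1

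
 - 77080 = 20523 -97603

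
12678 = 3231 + 9447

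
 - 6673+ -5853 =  - 12526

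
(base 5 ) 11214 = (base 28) 10p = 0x329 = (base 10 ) 809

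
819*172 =140868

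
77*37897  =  2918069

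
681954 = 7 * 97422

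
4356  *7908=34447248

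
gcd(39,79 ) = 1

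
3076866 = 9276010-6199144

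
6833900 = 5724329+1109571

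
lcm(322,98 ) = 2254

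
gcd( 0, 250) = 250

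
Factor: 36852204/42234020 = 9213051/10558505=3^1 *5^( - 1 )*37^ (-1) *43^1 * 57073^( - 1)*71419^1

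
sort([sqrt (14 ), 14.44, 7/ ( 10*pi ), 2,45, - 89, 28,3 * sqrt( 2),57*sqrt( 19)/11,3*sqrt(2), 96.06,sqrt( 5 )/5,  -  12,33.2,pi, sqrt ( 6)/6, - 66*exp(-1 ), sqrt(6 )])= [ - 89,  -  66 * exp( - 1 ), - 12, 7/( 10 * pi), sqrt ( 6)/6, sqrt( 5) /5, 2, sqrt( 6),pi, sqrt(14), 3*sqrt(2 ), 3*sqrt( 2), 14.44 , 57*sqrt( 19)/11 , 28,  33.2,45,96.06] 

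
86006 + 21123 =107129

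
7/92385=7/92385 = 0.00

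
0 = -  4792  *0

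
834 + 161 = 995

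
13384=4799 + 8585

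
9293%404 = 1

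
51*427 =21777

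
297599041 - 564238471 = - 266639430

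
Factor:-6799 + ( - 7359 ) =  - 2^1*7079^1  =  - 14158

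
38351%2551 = 86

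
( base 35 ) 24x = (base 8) 5077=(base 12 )1627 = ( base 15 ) B9D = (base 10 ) 2623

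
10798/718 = 5399/359 = 15.04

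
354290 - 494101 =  - 139811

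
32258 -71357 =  - 39099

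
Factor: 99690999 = 3^1*181^1*183593^1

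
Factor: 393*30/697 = 2^1*3^2*5^1 * 17^( - 1 )*41^( - 1)* 131^1 = 11790/697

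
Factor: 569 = 569^1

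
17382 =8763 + 8619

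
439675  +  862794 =1302469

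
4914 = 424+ 4490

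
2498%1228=42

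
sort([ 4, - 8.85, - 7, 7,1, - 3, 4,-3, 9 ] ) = [  -  8.85,-7,  -  3, - 3, 1,4,4,7,  9]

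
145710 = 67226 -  - 78484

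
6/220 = 3/110 = 0.03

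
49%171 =49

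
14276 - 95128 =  - 80852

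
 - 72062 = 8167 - 80229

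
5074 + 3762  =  8836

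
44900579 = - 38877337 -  - 83777916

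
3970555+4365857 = 8336412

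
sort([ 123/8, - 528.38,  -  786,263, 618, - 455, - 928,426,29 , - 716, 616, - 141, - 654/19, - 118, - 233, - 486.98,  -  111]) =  [ - 928 , - 786, - 716, - 528.38, - 486.98  , - 455, - 233,-141, - 118 , - 111, - 654/19, 123/8 , 29,263,  426, 616,618] 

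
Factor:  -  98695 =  - 5^1 * 19739^1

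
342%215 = 127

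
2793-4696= - 1903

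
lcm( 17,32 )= 544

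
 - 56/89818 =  - 1  +  44881/44909 = - 0.00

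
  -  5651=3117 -8768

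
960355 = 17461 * 55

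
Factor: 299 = 13^1*23^1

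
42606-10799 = 31807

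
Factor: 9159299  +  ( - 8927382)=7^2 * 4733^1 = 231917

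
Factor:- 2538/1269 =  - 2 = - 2^1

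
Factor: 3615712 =2^5*103^1 * 1097^1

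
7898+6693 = 14591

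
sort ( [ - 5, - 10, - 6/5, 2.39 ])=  [ - 10, - 5, - 6/5,2.39]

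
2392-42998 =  - 40606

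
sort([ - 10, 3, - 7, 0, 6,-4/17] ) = [ - 10, - 7,-4/17,0,3, 6 ] 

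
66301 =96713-30412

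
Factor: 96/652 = 2^3*3^1*163^( - 1) = 24/163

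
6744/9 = 749 + 1/3= 749.33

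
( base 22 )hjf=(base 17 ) 1cg8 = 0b10000111010101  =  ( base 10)8661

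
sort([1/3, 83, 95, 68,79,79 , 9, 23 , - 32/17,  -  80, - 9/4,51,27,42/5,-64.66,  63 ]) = [ - 80,-64.66,- 9/4, - 32/17, 1/3, 42/5,9,23,27 , 51, 63, 68,79,79,83,95 ]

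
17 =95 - 78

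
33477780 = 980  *34161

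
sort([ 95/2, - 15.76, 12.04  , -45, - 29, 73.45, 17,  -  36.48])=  [-45, - 36.48, - 29, - 15.76, 12.04,17, 95/2,  73.45] 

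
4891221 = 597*8193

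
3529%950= 679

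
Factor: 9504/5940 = 2^3*5^(-1 ) = 8/5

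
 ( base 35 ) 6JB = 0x1F5A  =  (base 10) 8026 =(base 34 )6W2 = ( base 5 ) 224101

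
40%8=0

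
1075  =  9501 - 8426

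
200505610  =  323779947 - 123274337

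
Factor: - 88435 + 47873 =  - 2^1 *17^1*1193^1 =-40562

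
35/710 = 7/142 = 0.05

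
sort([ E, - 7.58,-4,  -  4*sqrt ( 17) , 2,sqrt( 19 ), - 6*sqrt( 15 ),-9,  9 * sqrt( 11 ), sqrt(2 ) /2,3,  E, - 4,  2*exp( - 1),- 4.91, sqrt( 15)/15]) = [  -  6*sqrt(15 ),- 4 * sqrt( 17), - 9, - 7.58 , - 4.91, - 4,  -  4,sqrt( 15) /15,  sqrt( 2 )/2,  2*exp( - 1),  2,E, E,3,sqrt( 19),9 * sqrt(11)]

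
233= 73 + 160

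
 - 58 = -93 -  - 35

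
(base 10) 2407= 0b100101100111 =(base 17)85A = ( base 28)31r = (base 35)1XR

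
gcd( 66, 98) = 2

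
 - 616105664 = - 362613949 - 253491715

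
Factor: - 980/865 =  - 2^2 * 7^2*173^( - 1) = -  196/173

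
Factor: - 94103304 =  - 2^3*3^1*23^1*227^1*751^1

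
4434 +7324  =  11758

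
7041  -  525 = 6516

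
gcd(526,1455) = 1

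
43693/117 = 3361/9 = 373.44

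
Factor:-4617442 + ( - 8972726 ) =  - 13590168 = - 2^3*3^1*19^1 * 29803^1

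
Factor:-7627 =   -  29^1*263^1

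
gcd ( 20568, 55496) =8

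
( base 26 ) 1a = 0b100100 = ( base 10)36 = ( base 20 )1g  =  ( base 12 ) 30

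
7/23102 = 7/23102 = 0.00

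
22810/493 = 22810/493 = 46.27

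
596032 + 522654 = 1118686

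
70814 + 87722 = 158536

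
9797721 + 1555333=11353054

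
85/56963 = 85/56963 = 0.00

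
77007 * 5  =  385035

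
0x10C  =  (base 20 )D8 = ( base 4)10030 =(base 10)268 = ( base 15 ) 12D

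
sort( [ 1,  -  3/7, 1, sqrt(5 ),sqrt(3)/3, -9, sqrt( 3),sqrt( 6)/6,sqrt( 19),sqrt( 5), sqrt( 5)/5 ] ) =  [ - 9, - 3/7, sqrt(6 )/6, sqrt( 5)/5, sqrt( 3 )/3,1,1, sqrt( 3),sqrt( 5 ), sqrt( 5), sqrt( 19)] 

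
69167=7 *9881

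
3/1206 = 1/402 = 0.00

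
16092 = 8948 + 7144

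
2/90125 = 2/90125=0.00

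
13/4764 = 13/4764 = 0.00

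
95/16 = 95/16 = 5.94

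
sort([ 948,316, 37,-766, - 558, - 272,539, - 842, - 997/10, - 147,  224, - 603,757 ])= [-842,  -  766,  -  603, - 558, - 272, - 147 , - 997/10,37, 224,316,539,757,948 ]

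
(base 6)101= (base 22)1f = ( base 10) 37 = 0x25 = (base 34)13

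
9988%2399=392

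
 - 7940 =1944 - 9884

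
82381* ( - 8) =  - 659048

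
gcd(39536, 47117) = 7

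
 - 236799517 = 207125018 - 443924535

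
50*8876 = 443800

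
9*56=504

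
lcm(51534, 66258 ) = 463806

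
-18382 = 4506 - 22888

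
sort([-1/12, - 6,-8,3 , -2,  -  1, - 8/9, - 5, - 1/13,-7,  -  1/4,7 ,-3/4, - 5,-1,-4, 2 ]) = [-8 ,-7,  -  6, -5,-5,  -  4,-2, - 1,-1, - 8/9 , - 3/4, - 1/4, - 1/12,- 1/13,2, 3,7 ]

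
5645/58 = 5645/58 = 97.33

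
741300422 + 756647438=1497947860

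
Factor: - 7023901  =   - 19^1*23^1 *16073^1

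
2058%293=7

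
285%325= 285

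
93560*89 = 8326840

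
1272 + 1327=2599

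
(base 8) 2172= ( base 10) 1146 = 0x47a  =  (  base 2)10001111010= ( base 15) 516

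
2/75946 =1/37973=0.00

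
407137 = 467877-60740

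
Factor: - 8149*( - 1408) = 11473792=2^7*11^1*29^1*281^1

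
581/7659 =581/7659 = 0.08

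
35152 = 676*52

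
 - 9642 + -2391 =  - 12033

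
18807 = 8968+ 9839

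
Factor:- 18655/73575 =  - 3^ ( - 3 ) * 5^(-1 ) * 7^1* 13^1 * 41^1 * 109^ ( - 1) =- 3731/14715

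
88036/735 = 119 + 571/735 = 119.78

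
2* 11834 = 23668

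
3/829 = 3/829 =0.00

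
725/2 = 362 + 1/2  =  362.50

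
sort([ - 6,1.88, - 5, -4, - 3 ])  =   [ - 6,-5,-4, - 3,1.88]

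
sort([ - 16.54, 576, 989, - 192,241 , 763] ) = [  -  192, - 16.54, 241,576,763, 989]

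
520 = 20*26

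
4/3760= 1/940 = 0.00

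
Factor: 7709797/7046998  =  2^( - 1)* 7^ ( - 1)*41^( - 1 )*281^1*12277^( - 1 )*27437^1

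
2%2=0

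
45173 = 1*45173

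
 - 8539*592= - 5055088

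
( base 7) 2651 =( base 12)708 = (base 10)1016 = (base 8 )1770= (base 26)1D2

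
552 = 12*46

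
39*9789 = 381771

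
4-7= -3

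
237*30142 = 7143654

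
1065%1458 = 1065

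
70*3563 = 249410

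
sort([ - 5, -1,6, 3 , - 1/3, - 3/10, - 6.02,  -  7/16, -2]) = [-6.02,  -  5,-2, - 1, - 7/16, - 1/3, -3/10, 3, 6]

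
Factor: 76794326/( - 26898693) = -2^1*3^ ( - 1)*7^1 * 43^(-1)*109^( - 1 )*563^1*1913^(- 1)*9743^1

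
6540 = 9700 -3160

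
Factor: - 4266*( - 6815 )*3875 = 2^1*3^3*5^4*29^1*31^1* 47^1*79^1 = 112657061250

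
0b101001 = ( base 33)18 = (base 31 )1A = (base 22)1J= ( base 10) 41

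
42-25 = 17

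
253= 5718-5465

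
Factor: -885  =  -3^1*5^1*59^1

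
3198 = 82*39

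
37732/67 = 37732/67= 563.16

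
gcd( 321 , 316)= 1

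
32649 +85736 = 118385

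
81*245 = 19845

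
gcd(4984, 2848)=712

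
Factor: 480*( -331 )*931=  - 147917280  =  - 2^5*3^1*5^1*7^2*19^1*331^1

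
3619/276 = 3619/276  =  13.11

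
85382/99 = 862 +4/9 = 862.44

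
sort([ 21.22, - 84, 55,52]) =[ - 84,21.22,52, 55]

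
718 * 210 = 150780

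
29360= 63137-33777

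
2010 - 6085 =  - 4075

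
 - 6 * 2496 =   -  14976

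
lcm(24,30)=120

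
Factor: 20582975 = 5^2*7^1*117617^1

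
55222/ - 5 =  - 55222/5 = - 11044.40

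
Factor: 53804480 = 2^6* 5^1*277^1*607^1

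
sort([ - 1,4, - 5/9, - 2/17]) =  [ - 1, - 5/9, - 2/17, 4] 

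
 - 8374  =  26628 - 35002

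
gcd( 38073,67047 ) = 3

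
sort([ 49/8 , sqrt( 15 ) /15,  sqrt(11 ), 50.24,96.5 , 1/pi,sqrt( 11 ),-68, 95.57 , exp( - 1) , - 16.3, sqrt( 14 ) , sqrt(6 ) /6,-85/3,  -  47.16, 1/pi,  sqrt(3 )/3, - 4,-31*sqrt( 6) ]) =[ - 31 * sqrt ( 6 ),-68 , - 47.16, - 85/3, - 16.3 ,- 4, sqrt (15 ) /15  ,  1/pi,  1/pi,exp( - 1 ) , sqrt(6) /6,sqrt( 3 )/3 , sqrt( 11), sqrt(11),  sqrt(14 ), 49/8 , 50.24,95.57 , 96.5]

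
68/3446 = 34/1723=0.02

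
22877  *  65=1487005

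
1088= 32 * 34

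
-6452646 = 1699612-8152258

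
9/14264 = 9/14264 = 0.00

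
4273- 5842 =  - 1569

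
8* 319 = 2552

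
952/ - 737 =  - 952/737=- 1.29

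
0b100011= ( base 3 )1022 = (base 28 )17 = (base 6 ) 55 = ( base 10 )35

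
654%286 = 82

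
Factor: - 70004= - 2^2* 11^1*37^1*43^1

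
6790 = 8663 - 1873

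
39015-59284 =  - 20269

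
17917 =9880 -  - 8037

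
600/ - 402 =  - 100/67 = - 1.49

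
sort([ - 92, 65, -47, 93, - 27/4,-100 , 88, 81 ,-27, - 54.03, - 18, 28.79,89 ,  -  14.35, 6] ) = [ - 100,-92, - 54.03, - 47, - 27,-18,  -  14.35, - 27/4, 6,28.79,  65, 81, 88,89, 93 ] 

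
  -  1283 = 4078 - 5361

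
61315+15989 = 77304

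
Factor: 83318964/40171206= 2^1*19^( - 1)*29^( - 2 )*419^(-1 ) * 6943247^1 = 13886494/6695201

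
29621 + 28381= 58002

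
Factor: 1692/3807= 2^2 * 3^ ( - 2 )=4/9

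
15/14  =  15/14 =1.07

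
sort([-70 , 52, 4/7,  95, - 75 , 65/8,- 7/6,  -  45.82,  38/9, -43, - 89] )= [ - 89, - 75,- 70, - 45.82,-43, - 7/6,4/7,  38/9, 65/8,52 , 95 ]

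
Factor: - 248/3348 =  - 2^1*3^(  -  3)  =  - 2/27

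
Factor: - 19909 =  - 43^1*463^1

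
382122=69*5538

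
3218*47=151246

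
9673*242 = 2340866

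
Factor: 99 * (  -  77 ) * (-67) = 3^2*7^1 * 11^2*67^1 = 510741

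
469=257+212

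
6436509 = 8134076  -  1697567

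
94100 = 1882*50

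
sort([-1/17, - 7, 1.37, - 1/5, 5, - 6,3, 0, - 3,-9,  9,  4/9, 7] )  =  [ - 9,-7,-6 , - 3, - 1/5,  -  1/17,0, 4/9,1.37,3, 5,7,9]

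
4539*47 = 213333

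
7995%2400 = 795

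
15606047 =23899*653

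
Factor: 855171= 3^3*19^1*1667^1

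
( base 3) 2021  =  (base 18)37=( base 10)61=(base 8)75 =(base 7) 115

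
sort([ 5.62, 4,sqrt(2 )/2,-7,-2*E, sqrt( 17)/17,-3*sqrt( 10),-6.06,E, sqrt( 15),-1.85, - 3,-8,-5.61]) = [ - 3*sqrt(  10),  -  8, - 7,-6.06,-5.61, - 2* E, - 3,  -  1.85 , sqrt( 17)/17, sqrt (2 ) /2, E,sqrt(15), 4 , 5.62]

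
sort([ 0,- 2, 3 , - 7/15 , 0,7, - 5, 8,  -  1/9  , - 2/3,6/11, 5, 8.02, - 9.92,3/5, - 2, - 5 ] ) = [ - 9.92, - 5 , - 5, -2, - 2,  -  2/3, - 7/15,-1/9, 0, 0,  6/11,3/5  ,  3,5, 7, 8, 8.02 ]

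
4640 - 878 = 3762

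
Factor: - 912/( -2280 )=2^1*5^( - 1 ) = 2/5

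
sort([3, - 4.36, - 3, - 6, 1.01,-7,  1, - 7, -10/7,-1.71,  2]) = [ - 7, - 7, - 6,-4.36, - 3,  -  1.71 ,-10/7,  1, 1.01,  2,3]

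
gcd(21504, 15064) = 56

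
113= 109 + 4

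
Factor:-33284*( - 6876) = 228860784=2^4*3^2* 53^1*157^1*191^1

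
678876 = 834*814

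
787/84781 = 787/84781 = 0.01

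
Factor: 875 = 5^3*7^1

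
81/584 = 81/584 = 0.14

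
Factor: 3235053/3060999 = 1078351/1020333=3^( - 1) * 983^1*1097^1*340111^( - 1)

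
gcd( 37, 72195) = 1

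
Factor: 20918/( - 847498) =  - 10459/423749 = -10459^1*423749^(-1) 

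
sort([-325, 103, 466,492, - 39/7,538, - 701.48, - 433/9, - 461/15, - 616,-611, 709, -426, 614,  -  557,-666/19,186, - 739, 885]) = [ - 739,  -  701.48,  -  616,-611, - 557,-426, - 325, - 433/9,  -  666/19, - 461/15, - 39/7, 103,186, 466, 492, 538, 614, 709,885]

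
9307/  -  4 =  - 9307/4 = - 2326.75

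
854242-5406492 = -4552250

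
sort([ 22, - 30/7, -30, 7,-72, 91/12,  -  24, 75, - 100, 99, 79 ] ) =[  -  100 , - 72,-30, - 24, - 30/7,7, 91/12, 22,  75,79,99]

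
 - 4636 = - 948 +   -  3688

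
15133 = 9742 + 5391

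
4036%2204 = 1832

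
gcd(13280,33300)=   20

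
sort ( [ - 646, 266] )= [ - 646,266]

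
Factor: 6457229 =17^1 * 379837^1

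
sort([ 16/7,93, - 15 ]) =[ - 15,16/7,93 ]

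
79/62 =79/62 = 1.27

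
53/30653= 53/30653 = 0.00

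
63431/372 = 63431/372 = 170.51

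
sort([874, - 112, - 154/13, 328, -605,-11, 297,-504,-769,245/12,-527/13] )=[-769,-605,  -  504,-112, - 527/13,-154/13, -11, 245/12, 297 , 328, 874]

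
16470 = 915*18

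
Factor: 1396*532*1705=1266255760 = 2^4 * 5^1*7^1*11^1 *19^1 * 31^1* 349^1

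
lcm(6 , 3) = 6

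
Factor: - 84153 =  - 3^1*28051^1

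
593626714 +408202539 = 1001829253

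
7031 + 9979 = 17010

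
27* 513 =13851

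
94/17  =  5 + 9/17  =  5.53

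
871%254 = 109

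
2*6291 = 12582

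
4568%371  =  116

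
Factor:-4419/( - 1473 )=3 = 3^1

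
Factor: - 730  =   - 2^1*5^1*73^1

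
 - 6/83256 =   -  1 + 13875/13876 = - 0.00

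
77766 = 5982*13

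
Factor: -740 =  -2^2*5^1*37^1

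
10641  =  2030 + 8611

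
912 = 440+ 472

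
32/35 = 32/35 = 0.91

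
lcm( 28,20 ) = 140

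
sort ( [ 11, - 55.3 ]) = [ - 55.3, 11]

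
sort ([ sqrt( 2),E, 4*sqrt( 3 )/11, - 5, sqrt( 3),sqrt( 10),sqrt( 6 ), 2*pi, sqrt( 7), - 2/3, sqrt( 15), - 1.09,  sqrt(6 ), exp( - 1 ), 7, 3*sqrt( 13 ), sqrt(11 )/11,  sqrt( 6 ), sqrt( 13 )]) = [ - 5, - 1.09,- 2/3, sqrt( 11 )/11, exp( - 1), 4*sqrt( 3)/11, sqrt( 2 ), sqrt( 3 ), sqrt(6),  sqrt( 6), sqrt( 6),sqrt ( 7 ) , E, sqrt( 10), sqrt( 13), sqrt( 15 ), 2*pi , 7,3*sqrt( 13)]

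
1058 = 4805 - 3747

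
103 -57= 46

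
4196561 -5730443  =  -1533882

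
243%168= 75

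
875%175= 0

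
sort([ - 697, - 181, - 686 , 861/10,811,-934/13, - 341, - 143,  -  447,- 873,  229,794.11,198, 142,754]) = [  -  873, - 697,-686, - 447, - 341,  -  181, -143, - 934/13, 861/10 , 142 , 198, 229, 754,794.11,811]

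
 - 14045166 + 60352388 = 46307222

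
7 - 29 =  -22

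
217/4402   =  7/142= 0.05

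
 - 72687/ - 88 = 72687/88 = 825.99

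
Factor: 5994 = 2^1*3^4*37^1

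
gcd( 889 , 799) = 1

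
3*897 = 2691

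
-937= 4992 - 5929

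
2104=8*263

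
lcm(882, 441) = 882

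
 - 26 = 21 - 47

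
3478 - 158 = 3320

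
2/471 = 2/471 = 0.00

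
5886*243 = 1430298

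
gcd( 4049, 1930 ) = 1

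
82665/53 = 1559+38/53 = 1559.72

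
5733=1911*3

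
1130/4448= 565/2224 = 0.25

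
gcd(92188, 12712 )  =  4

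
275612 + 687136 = 962748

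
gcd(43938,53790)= 6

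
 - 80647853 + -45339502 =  - 125987355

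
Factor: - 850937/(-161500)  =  2^ ( - 2)*5^( - 3) * 17^( - 1)*19^( - 1 ) * 193^1 * 4409^1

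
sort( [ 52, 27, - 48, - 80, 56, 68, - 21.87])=[ - 80,-48,- 21.87, 27,52,56, 68 ]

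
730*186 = 135780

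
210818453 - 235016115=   -  24197662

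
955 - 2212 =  - 1257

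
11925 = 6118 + 5807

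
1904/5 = 380+4/5=380.80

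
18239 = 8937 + 9302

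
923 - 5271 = -4348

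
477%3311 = 477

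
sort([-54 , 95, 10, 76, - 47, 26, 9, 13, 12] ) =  [ - 54, - 47  ,  9,10, 12,  13,26, 76, 95 ]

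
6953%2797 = 1359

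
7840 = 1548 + 6292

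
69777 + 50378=120155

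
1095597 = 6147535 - 5051938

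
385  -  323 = 62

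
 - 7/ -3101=1/443  =  0.00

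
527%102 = 17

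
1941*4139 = 8033799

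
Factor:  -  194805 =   -  3^4*5^1*13^1*37^1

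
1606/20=803/10 = 80.30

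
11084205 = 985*11253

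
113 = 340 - 227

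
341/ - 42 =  - 341/42 = - 8.12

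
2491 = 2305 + 186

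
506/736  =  11/16 = 0.69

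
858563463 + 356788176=1215351639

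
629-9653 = - 9024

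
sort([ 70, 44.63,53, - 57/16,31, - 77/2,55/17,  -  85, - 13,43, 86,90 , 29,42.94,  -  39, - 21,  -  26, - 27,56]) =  [- 85, - 39,-77/2, - 27, - 26, - 21, - 13, - 57/16 , 55/17,29,  31,42.94, 43,44.63 , 53,56,  70,86,90 ] 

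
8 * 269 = 2152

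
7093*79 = 560347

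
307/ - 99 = - 4 + 89/99 = - 3.10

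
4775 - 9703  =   - 4928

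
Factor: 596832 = 2^5*3^1*6217^1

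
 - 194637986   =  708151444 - 902789430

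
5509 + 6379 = 11888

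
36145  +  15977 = 52122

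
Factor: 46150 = 2^1 * 5^2*13^1* 71^1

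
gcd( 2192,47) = 1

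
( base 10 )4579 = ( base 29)5CQ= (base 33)46p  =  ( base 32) 4F3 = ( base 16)11e3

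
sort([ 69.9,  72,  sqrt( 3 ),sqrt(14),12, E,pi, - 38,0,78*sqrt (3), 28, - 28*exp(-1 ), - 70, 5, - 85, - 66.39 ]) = [ -85, - 70,-66.39, - 38, - 28  *exp ( - 1 ), 0,sqrt( 3 ), E,pi, sqrt( 14),5 , 12,  28,69.9,72, 78*sqrt( 3)]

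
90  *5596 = 503640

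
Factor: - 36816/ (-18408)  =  2^1 =2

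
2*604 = 1208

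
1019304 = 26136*39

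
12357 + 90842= 103199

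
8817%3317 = 2183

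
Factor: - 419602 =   -  2^1*209801^1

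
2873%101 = 45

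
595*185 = 110075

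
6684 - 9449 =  - 2765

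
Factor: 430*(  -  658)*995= -281525300 = - 2^2 * 5^2 * 7^1*43^1*47^1*199^1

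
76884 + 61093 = 137977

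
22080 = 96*230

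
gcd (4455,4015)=55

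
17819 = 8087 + 9732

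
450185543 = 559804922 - 109619379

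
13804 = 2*6902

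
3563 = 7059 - 3496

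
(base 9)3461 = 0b101000000110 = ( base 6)15514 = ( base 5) 40231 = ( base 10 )2566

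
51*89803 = 4579953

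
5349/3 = 1783= 1783.00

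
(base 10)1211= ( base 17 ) 434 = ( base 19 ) 36E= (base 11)a01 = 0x4BB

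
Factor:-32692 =- 2^2*11^1*743^1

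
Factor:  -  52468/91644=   -  3^(  -  1)*7^(-1 )*13^1*1009^1 * 1091^ (-1) = -  13117/22911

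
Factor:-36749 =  - 36749^1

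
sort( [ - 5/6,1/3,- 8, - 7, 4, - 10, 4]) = [-10,-8, - 7, - 5/6, 1/3,4, 4] 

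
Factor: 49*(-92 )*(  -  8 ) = 2^5 *7^2 * 23^1 = 36064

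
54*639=34506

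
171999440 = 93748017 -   -  78251423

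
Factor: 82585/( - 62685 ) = -83/63 = -3^( - 2 )*7^( - 1 )*83^1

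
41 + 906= 947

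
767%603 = 164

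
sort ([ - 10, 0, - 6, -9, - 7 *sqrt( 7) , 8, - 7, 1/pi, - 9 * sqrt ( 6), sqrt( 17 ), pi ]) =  [ - 9*sqrt (6 ), - 7 *sqrt( 7), - 10, - 9, - 7,-6 , 0,1/pi, pi, sqrt(17 ),8]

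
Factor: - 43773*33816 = -1480227768= -2^3*3^2*1409^1*14591^1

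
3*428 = 1284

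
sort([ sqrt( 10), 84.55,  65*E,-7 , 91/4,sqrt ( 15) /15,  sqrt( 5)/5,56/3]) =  [ - 7,sqrt( 15)/15,sqrt(5)/5, sqrt( 10), 56/3,91/4,84.55, 65*E]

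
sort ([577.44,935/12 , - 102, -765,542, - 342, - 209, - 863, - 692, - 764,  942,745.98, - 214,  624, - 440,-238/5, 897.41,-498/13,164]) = [-863, -765,-764, - 692, -440, - 342, - 214, - 209, - 102, - 238/5, - 498/13,935/12 , 164,542, 577.44,624,745.98 , 897.41 , 942] 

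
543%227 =89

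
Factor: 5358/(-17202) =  - 19/61=- 19^1*61^( - 1 ) 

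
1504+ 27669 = 29173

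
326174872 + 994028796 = 1320203668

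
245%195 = 50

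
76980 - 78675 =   -  1695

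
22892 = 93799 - 70907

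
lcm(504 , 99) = 5544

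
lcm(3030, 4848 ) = 24240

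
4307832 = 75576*57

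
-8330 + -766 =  - 9096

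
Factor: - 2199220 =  - 2^2*5^1*109961^1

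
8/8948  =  2/2237 = 0.00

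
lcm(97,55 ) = 5335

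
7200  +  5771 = 12971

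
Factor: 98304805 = 5^1*19660961^1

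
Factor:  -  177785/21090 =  - 2^ (  -  1 )*3^( - 1) * 19^(- 1 )*31^2 = - 961/114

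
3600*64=230400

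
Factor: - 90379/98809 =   -  90379^1*98809^( - 1 ) 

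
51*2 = 102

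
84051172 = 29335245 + 54715927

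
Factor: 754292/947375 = 68572/86125 = 2^2*5^ ( - 3 )*7^1 * 13^( - 1)*31^1*53^( - 1) * 79^1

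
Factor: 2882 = 2^1 * 11^1 * 131^1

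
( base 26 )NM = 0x26c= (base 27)mq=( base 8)1154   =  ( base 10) 620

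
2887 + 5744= 8631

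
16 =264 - 248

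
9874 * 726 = 7168524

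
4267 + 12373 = 16640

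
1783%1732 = 51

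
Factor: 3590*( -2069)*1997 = - 14833136870= -2^1*5^1*359^1*1997^1 * 2069^1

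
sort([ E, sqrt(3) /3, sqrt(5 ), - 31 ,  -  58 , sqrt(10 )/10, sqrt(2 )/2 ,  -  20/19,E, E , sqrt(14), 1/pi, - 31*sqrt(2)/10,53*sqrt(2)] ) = [-58, - 31 , - 31*sqrt(2 ) /10, - 20/19, sqrt( 10 )/10, 1/pi, sqrt( 3 )/3, sqrt( 2 )/2 , sqrt( 5), E, E,  E, sqrt(14),53*sqrt(2 )]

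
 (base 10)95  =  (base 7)164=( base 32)2V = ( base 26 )3h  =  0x5f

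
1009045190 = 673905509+335139681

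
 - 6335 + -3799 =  - 10134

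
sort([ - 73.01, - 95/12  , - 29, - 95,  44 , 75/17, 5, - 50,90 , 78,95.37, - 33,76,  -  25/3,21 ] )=[ - 95, - 73.01, - 50, -33, - 29 , - 25/3, - 95/12, 75/17,5,21,44 , 76,  78,90, 95.37 ] 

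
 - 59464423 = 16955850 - 76420273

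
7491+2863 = 10354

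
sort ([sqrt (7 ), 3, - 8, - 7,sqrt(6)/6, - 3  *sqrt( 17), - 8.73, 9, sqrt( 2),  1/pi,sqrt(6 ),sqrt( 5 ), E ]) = [ - 3*sqrt (17) ,  -  8.73, - 8, - 7, 1/pi, sqrt( 6)/6, sqrt (2 ),sqrt(5), sqrt( 6 ),sqrt( 7), E , 3, 9]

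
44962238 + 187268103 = 232230341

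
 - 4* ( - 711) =2844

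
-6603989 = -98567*67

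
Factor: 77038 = 2^1*13^1*2963^1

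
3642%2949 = 693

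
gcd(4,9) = 1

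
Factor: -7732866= - 2^1*3^1*887^1*1453^1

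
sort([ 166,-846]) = [ - 846, 166 ]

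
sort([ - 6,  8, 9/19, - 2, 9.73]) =[ - 6,  -  2, 9/19, 8 , 9.73]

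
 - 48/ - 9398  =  24/4699 = 0.01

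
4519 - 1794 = 2725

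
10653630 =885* 12038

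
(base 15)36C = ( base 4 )30021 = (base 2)1100001001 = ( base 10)777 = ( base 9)1053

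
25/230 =5/46 = 0.11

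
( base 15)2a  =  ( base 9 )44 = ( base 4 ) 220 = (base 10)40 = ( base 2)101000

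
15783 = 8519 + 7264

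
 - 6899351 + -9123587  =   - 16022938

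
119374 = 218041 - 98667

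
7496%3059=1378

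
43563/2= 21781 + 1/2 = 21781.50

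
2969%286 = 109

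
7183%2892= 1399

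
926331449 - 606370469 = 319960980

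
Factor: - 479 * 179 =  - 179^1 *479^1 = - 85741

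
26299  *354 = 9309846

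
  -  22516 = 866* ( - 26)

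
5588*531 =2967228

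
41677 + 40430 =82107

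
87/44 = 1 + 43/44=1.98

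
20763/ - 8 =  - 20763/8=-2595.38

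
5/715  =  1/143 = 0.01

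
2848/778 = 3 + 257/389=3.66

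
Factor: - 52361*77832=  - 2^3*3^2*23^1*47^1*52361^1  =  -  4075361352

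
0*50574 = 0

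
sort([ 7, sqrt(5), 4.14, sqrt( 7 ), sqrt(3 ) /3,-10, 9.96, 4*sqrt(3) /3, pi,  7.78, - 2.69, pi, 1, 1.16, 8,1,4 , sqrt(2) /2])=[ - 10, -2.69,  sqrt( 3)/3,sqrt(2) /2, 1, 1, 1.16, sqrt( 5), 4 * sqrt( 3)/3,sqrt( 7), pi, pi,4,4.14,7, 7.78, 8, 9.96 ]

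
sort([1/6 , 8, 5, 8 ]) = [ 1/6, 5 , 8,8 ]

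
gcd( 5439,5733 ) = 147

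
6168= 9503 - 3335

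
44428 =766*58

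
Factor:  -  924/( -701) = 2^2*3^1*7^1*11^1*701^( - 1)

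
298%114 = 70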